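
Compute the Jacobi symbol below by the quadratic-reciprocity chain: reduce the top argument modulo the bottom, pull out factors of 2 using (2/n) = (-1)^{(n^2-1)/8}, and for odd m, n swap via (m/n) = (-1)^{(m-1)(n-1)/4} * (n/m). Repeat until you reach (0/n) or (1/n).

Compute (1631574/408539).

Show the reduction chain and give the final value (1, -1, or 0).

-1

(1631574/408539) = (405957/408539)   [reduce mod 408539]
reciprocity: (405957/408539) = +1·(408539/405957) since 405957 mod 4 = 1, 408539 mod 4 = 3; sign now +1
(408539/405957) = (2582/405957)   [reduce mod 405957]
2582 = 2^1·1291; (2/405957) = -1 since 405957 mod 8 = 5, so (2582/405957) = (-1)^1·(1291/405957); sign now -1
reciprocity: (1291/405957) = +1·(405957/1291) since 1291 mod 4 = 3, 405957 mod 4 = 1; sign now -1
(405957/1291) = (583/1291)   [reduce mod 1291]
reciprocity: (583/1291) = -1·(1291/583) since 583 mod 4 = 3, 1291 mod 4 = 3; sign now +1
(1291/583) = (125/583)   [reduce mod 583]
reciprocity: (125/583) = +1·(583/125) since 125 mod 4 = 1, 583 mod 4 = 3; sign now +1
(583/125) = (83/125)   [reduce mod 125]
reciprocity: (83/125) = +1·(125/83) since 83 mod 4 = 3, 125 mod 4 = 1; sign now +1
(125/83) = (42/83)   [reduce mod 83]
42 = 2^1·21; (2/83) = -1 since 83 mod 8 = 3, so (42/83) = (-1)^1·(21/83); sign now -1
reciprocity: (21/83) = +1·(83/21) since 21 mod 4 = 1, 83 mod 4 = 3; sign now -1
(83/21) = (20/21)   [reduce mod 21]
20 = 2^2·5; (2/21) = -1 since 21 mod 8 = 5, so (20/21) = (-1)^2·(5/21); sign now -1
reciprocity: (5/21) = +1·(21/5) since 5 mod 4 = 1, 21 mod 4 = 1; sign now -1
(21/5) = (1/5)   [reduce mod 5]
(1/5) = 1; final value = sign = -1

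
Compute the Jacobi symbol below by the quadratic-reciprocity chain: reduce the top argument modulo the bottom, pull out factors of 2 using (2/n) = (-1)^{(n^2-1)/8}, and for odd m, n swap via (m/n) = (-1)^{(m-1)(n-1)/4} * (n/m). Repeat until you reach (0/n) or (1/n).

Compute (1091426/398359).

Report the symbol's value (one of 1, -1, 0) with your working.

-1

(1091426/398359): 1091426 mod 398359 = 294708, so (1091426/398359) = (294708/398359)
factor out 2^2: 294708 = 2^2·73677; with 398359 mod 8 = 7, (2/398359) = +1; sign now +1; continue with (73677/398359)
flip (73677/398359) -> (398359/73677): both odd, 73677 mod 4 = 1, 398359 mod 4 = 3, so the flip contributes +1; sign now +1
(398359/73677): 398359 mod 73677 = 29974, so (398359/73677) = (29974/73677)
factor out 2^1: 29974 = 2^1·14987; with 73677 mod 8 = 5, (2/73677) = -1; sign now -1; continue with (14987/73677)
flip (14987/73677) -> (73677/14987): both odd, 14987 mod 4 = 3, 73677 mod 4 = 1, so the flip contributes +1; sign now -1
(73677/14987): 73677 mod 14987 = 13729, so (73677/14987) = (13729/14987)
flip (13729/14987) -> (14987/13729): both odd, 13729 mod 4 = 1, 14987 mod 4 = 3, so the flip contributes +1; sign now -1
(14987/13729): 14987 mod 13729 = 1258, so (14987/13729) = (1258/13729)
factor out 2^1: 1258 = 2^1·629; with 13729 mod 8 = 1, (2/13729) = +1; sign now -1; continue with (629/13729)
flip (629/13729) -> (13729/629): both odd, 629 mod 4 = 1, 13729 mod 4 = 1, so the flip contributes +1; sign now -1
(13729/629): 13729 mod 629 = 520, so (13729/629) = (520/629)
factor out 2^3: 520 = 2^3·65; with 629 mod 8 = 5, (2/629) = -1; sign now +1; continue with (65/629)
flip (65/629) -> (629/65): both odd, 65 mod 4 = 1, 629 mod 4 = 1, so the flip contributes +1; sign now +1
(629/65): 629 mod 65 = 44, so (629/65) = (44/65)
factor out 2^2: 44 = 2^2·11; with 65 mod 8 = 1, (2/65) = +1; sign now +1; continue with (11/65)
flip (11/65) -> (65/11): both odd, 11 mod 4 = 3, 65 mod 4 = 1, so the flip contributes +1; sign now +1
(65/11): 65 mod 11 = 10, so (65/11) = (10/11)
factor out 2^1: 10 = 2^1·5; with 11 mod 8 = 3, (2/11) = -1; sign now -1; continue with (5/11)
flip (5/11) -> (11/5): both odd, 5 mod 4 = 1, 11 mod 4 = 3, so the flip contributes +1; sign now -1
(11/5): 11 mod 5 = 1, so (11/5) = (1/5)
reached (1/5) = 1, so the symbol is -1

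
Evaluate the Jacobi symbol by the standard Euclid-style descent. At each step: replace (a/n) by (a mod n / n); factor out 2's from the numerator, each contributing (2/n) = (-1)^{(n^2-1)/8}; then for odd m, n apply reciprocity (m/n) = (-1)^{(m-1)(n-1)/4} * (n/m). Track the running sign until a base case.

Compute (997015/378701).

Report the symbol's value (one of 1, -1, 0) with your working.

(997015/378701): 997015 mod 378701 = 239613, so (997015/378701) = (239613/378701)
flip (239613/378701) -> (378701/239613): both odd, 239613 mod 4 = 1, 378701 mod 4 = 1, so the flip contributes +1; sign now +1
(378701/239613): 378701 mod 239613 = 139088, so (378701/239613) = (139088/239613)
factor out 2^4: 139088 = 2^4·8693; with 239613 mod 8 = 5, (2/239613) = -1; sign now +1; continue with (8693/239613)
flip (8693/239613) -> (239613/8693): both odd, 8693 mod 4 = 1, 239613 mod 4 = 1, so the flip contributes +1; sign now +1
(239613/8693): 239613 mod 8693 = 4902, so (239613/8693) = (4902/8693)
factor out 2^1: 4902 = 2^1·2451; with 8693 mod 8 = 5, (2/8693) = -1; sign now -1; continue with (2451/8693)
flip (2451/8693) -> (8693/2451): both odd, 2451 mod 4 = 3, 8693 mod 4 = 1, so the flip contributes +1; sign now -1
(8693/2451): 8693 mod 2451 = 1340, so (8693/2451) = (1340/2451)
factor out 2^2: 1340 = 2^2·335; with 2451 mod 8 = 3, (2/2451) = -1; sign now -1; continue with (335/2451)
flip (335/2451) -> (2451/335): both odd, 335 mod 4 = 3, 2451 mod 4 = 3, so the flip contributes -1; sign now +1
(2451/335): 2451 mod 335 = 106, so (2451/335) = (106/335)
factor out 2^1: 106 = 2^1·53; with 335 mod 8 = 7, (2/335) = +1; sign now +1; continue with (53/335)
flip (53/335) -> (335/53): both odd, 53 mod 4 = 1, 335 mod 4 = 3, so the flip contributes +1; sign now +1
(335/53): 335 mod 53 = 17, so (335/53) = (17/53)
flip (17/53) -> (53/17): both odd, 17 mod 4 = 1, 53 mod 4 = 1, so the flip contributes +1; sign now +1
(53/17): 53 mod 17 = 2, so (53/17) = (2/17)
factor out 2^1: 2 = 2^1·1; with 17 mod 8 = 1, (2/17) = +1; sign now +1; continue with (1/17)
reached (1/17) = 1, so the symbol is +1

1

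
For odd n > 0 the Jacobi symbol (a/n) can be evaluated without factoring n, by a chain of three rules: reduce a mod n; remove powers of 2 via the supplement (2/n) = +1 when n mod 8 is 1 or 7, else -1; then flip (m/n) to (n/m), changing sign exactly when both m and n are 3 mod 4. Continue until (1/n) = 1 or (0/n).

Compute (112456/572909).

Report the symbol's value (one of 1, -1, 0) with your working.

factor out 2^3: 112456 = 2^3·14057; with 572909 mod 8 = 5, (2/572909) = -1; sign now -1; continue with (14057/572909)
flip (14057/572909) -> (572909/14057): both odd, 14057 mod 4 = 1, 572909 mod 4 = 1, so the flip contributes +1; sign now -1
(572909/14057): 572909 mod 14057 = 10629, so (572909/14057) = (10629/14057)
flip (10629/14057) -> (14057/10629): both odd, 10629 mod 4 = 1, 14057 mod 4 = 1, so the flip contributes +1; sign now -1
(14057/10629): 14057 mod 10629 = 3428, so (14057/10629) = (3428/10629)
factor out 2^2: 3428 = 2^2·857; with 10629 mod 8 = 5, (2/10629) = -1; sign now -1; continue with (857/10629)
flip (857/10629) -> (10629/857): both odd, 857 mod 4 = 1, 10629 mod 4 = 1, so the flip contributes +1; sign now -1
(10629/857): 10629 mod 857 = 345, so (10629/857) = (345/857)
flip (345/857) -> (857/345): both odd, 345 mod 4 = 1, 857 mod 4 = 1, so the flip contributes +1; sign now -1
(857/345): 857 mod 345 = 167, so (857/345) = (167/345)
flip (167/345) -> (345/167): both odd, 167 mod 4 = 3, 345 mod 4 = 1, so the flip contributes +1; sign now -1
(345/167): 345 mod 167 = 11, so (345/167) = (11/167)
flip (11/167) -> (167/11): both odd, 11 mod 4 = 3, 167 mod 4 = 3, so the flip contributes -1; sign now +1
(167/11): 167 mod 11 = 2, so (167/11) = (2/11)
factor out 2^1: 2 = 2^1·1; with 11 mod 8 = 3, (2/11) = -1; sign now -1; continue with (1/11)
reached (1/11) = 1, so the symbol is -1

-1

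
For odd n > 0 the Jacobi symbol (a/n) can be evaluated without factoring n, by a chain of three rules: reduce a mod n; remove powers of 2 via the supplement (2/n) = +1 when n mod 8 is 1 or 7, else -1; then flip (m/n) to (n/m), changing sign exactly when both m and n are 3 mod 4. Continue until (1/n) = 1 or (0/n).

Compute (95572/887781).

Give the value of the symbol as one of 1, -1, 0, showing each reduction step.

factor out 2^2: 95572 = 2^2·23893; with 887781 mod 8 = 5, (2/887781) = -1; sign now +1; continue with (23893/887781)
flip (23893/887781) -> (887781/23893): both odd, 23893 mod 4 = 1, 887781 mod 4 = 1, so the flip contributes +1; sign now +1
(887781/23893): 887781 mod 23893 = 3740, so (887781/23893) = (3740/23893)
factor out 2^2: 3740 = 2^2·935; with 23893 mod 8 = 5, (2/23893) = -1; sign now +1; continue with (935/23893)
flip (935/23893) -> (23893/935): both odd, 935 mod 4 = 3, 23893 mod 4 = 1, so the flip contributes +1; sign now +1
(23893/935): 23893 mod 935 = 518, so (23893/935) = (518/935)
factor out 2^1: 518 = 2^1·259; with 935 mod 8 = 7, (2/935) = +1; sign now +1; continue with (259/935)
flip (259/935) -> (935/259): both odd, 259 mod 4 = 3, 935 mod 4 = 3, so the flip contributes -1; sign now -1
(935/259): 935 mod 259 = 158, so (935/259) = (158/259)
factor out 2^1: 158 = 2^1·79; with 259 mod 8 = 3, (2/259) = -1; sign now +1; continue with (79/259)
flip (79/259) -> (259/79): both odd, 79 mod 4 = 3, 259 mod 4 = 3, so the flip contributes -1; sign now -1
(259/79): 259 mod 79 = 22, so (259/79) = (22/79)
factor out 2^1: 22 = 2^1·11; with 79 mod 8 = 7, (2/79) = +1; sign now -1; continue with (11/79)
flip (11/79) -> (79/11): both odd, 11 mod 4 = 3, 79 mod 4 = 3, so the flip contributes -1; sign now +1
(79/11): 79 mod 11 = 2, so (79/11) = (2/11)
factor out 2^1: 2 = 2^1·1; with 11 mod 8 = 3, (2/11) = -1; sign now -1; continue with (1/11)
reached (1/11) = 1, so the symbol is -1

-1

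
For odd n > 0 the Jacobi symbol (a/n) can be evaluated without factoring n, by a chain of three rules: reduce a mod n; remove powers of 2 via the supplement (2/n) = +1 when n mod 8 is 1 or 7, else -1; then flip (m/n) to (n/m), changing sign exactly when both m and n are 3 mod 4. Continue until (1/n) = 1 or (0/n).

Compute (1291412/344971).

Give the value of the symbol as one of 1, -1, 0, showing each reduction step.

1

(1291412/344971): 1291412 mod 344971 = 256499, so (1291412/344971) = (256499/344971)
flip (256499/344971) -> (344971/256499): both odd, 256499 mod 4 = 3, 344971 mod 4 = 3, so the flip contributes -1; sign now -1
(344971/256499): 344971 mod 256499 = 88472, so (344971/256499) = (88472/256499)
factor out 2^3: 88472 = 2^3·11059; with 256499 mod 8 = 3, (2/256499) = -1; sign now +1; continue with (11059/256499)
flip (11059/256499) -> (256499/11059): both odd, 11059 mod 4 = 3, 256499 mod 4 = 3, so the flip contributes -1; sign now -1
(256499/11059): 256499 mod 11059 = 2142, so (256499/11059) = (2142/11059)
factor out 2^1: 2142 = 2^1·1071; with 11059 mod 8 = 3, (2/11059) = -1; sign now +1; continue with (1071/11059)
flip (1071/11059) -> (11059/1071): both odd, 1071 mod 4 = 3, 11059 mod 4 = 3, so the flip contributes -1; sign now -1
(11059/1071): 11059 mod 1071 = 349, so (11059/1071) = (349/1071)
flip (349/1071) -> (1071/349): both odd, 349 mod 4 = 1, 1071 mod 4 = 3, so the flip contributes +1; sign now -1
(1071/349): 1071 mod 349 = 24, so (1071/349) = (24/349)
factor out 2^3: 24 = 2^3·3; with 349 mod 8 = 5, (2/349) = -1; sign now +1; continue with (3/349)
flip (3/349) -> (349/3): both odd, 3 mod 4 = 3, 349 mod 4 = 1, so the flip contributes +1; sign now +1
(349/3): 349 mod 3 = 1, so (349/3) = (1/3)
reached (1/3) = 1, so the symbol is +1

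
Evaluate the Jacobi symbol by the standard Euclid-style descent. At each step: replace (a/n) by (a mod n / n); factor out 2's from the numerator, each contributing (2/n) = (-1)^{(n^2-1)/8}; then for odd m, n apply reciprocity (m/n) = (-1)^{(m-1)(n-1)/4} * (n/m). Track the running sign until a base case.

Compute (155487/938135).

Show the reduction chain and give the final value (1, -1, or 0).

reciprocity: (155487/938135) = -1·(938135/155487) since 155487 mod 4 = 3, 938135 mod 4 = 3; sign now -1
(938135/155487) = (5213/155487)   [reduce mod 155487]
reciprocity: (5213/155487) = +1·(155487/5213) since 5213 mod 4 = 1, 155487 mod 4 = 3; sign now -1
(155487/5213) = (4310/5213)   [reduce mod 5213]
4310 = 2^1·2155; (2/5213) = -1 since 5213 mod 8 = 5, so (4310/5213) = (-1)^1·(2155/5213); sign now +1
reciprocity: (2155/5213) = +1·(5213/2155) since 2155 mod 4 = 3, 5213 mod 4 = 1; sign now +1
(5213/2155) = (903/2155)   [reduce mod 2155]
reciprocity: (903/2155) = -1·(2155/903) since 903 mod 4 = 3, 2155 mod 4 = 3; sign now -1
(2155/903) = (349/903)   [reduce mod 903]
reciprocity: (349/903) = +1·(903/349) since 349 mod 4 = 1, 903 mod 4 = 3; sign now -1
(903/349) = (205/349)   [reduce mod 349]
reciprocity: (205/349) = +1·(349/205) since 205 mod 4 = 1, 349 mod 4 = 1; sign now -1
(349/205) = (144/205)   [reduce mod 205]
144 = 2^4·9; (2/205) = -1 since 205 mod 8 = 5, so (144/205) = (-1)^4·(9/205); sign now -1
reciprocity: (9/205) = +1·(205/9) since 9 mod 4 = 1, 205 mod 4 = 1; sign now -1
(205/9) = (7/9)   [reduce mod 9]
reciprocity: (7/9) = +1·(9/7) since 7 mod 4 = 3, 9 mod 4 = 1; sign now -1
(9/7) = (2/7)   [reduce mod 7]
2 = 2^1·1; (2/7) = +1 since 7 mod 8 = 7, so (2/7) = (+1)^1·(1/7); sign now -1
(1/7) = 1; final value = sign = -1

-1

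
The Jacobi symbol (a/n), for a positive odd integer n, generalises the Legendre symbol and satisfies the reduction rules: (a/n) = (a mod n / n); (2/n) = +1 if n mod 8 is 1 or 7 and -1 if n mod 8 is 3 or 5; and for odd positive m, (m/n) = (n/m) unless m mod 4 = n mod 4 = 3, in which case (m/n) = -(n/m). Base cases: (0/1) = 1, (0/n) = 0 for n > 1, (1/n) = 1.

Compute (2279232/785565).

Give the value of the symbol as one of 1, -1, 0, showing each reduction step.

0

(2279232/785565): 2279232 mod 785565 = 708102, so (2279232/785565) = (708102/785565)
factor out 2^1: 708102 = 2^1·354051; with 785565 mod 8 = 5, (2/785565) = -1; sign now -1; continue with (354051/785565)
flip (354051/785565) -> (785565/354051): both odd, 354051 mod 4 = 3, 785565 mod 4 = 1, so the flip contributes +1; sign now -1
(785565/354051): 785565 mod 354051 = 77463, so (785565/354051) = (77463/354051)
flip (77463/354051) -> (354051/77463): both odd, 77463 mod 4 = 3, 354051 mod 4 = 3, so the flip contributes -1; sign now +1
(354051/77463): 354051 mod 77463 = 44199, so (354051/77463) = (44199/77463)
flip (44199/77463) -> (77463/44199): both odd, 44199 mod 4 = 3, 77463 mod 4 = 3, so the flip contributes -1; sign now -1
(77463/44199): 77463 mod 44199 = 33264, so (77463/44199) = (33264/44199)
factor out 2^4: 33264 = 2^4·2079; with 44199 mod 8 = 7, (2/44199) = +1; sign now -1; continue with (2079/44199)
flip (2079/44199) -> (44199/2079): both odd, 2079 mod 4 = 3, 44199 mod 4 = 3, so the flip contributes -1; sign now +1
(44199/2079): 44199 mod 2079 = 540, so (44199/2079) = (540/2079)
factor out 2^2: 540 = 2^2·135; with 2079 mod 8 = 7, (2/2079) = +1; sign now +1; continue with (135/2079)
flip (135/2079) -> (2079/135): both odd, 135 mod 4 = 3, 2079 mod 4 = 3, so the flip contributes -1; sign now -1
(2079/135): 2079 mod 135 = 54, so (2079/135) = (54/135)
factor out 2^1: 54 = 2^1·27; with 135 mod 8 = 7, (2/135) = +1; sign now -1; continue with (27/135)
flip (27/135) -> (135/27): both odd, 27 mod 4 = 3, 135 mod 4 = 3, so the flip contributes -1; sign now +1
(135/27): 135 mod 27 = 0, so (135/27) = (0/27)
reached (0/27); gcd(a, n) > 1, so (0/27) = 0 and the symbol is 0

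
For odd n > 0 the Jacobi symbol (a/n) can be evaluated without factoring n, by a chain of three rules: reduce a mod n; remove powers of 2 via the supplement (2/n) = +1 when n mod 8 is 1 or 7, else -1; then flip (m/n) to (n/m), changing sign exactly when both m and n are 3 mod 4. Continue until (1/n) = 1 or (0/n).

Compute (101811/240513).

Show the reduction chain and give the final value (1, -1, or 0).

0

flip (101811/240513) -> (240513/101811): both odd, 101811 mod 4 = 3, 240513 mod 4 = 1, so the flip contributes +1; sign now +1
(240513/101811): 240513 mod 101811 = 36891, so (240513/101811) = (36891/101811)
flip (36891/101811) -> (101811/36891): both odd, 36891 mod 4 = 3, 101811 mod 4 = 3, so the flip contributes -1; sign now -1
(101811/36891): 101811 mod 36891 = 28029, so (101811/36891) = (28029/36891)
flip (28029/36891) -> (36891/28029): both odd, 28029 mod 4 = 1, 36891 mod 4 = 3, so the flip contributes +1; sign now -1
(36891/28029): 36891 mod 28029 = 8862, so (36891/28029) = (8862/28029)
factor out 2^1: 8862 = 2^1·4431; with 28029 mod 8 = 5, (2/28029) = -1; sign now +1; continue with (4431/28029)
flip (4431/28029) -> (28029/4431): both odd, 4431 mod 4 = 3, 28029 mod 4 = 1, so the flip contributes +1; sign now +1
(28029/4431): 28029 mod 4431 = 1443, so (28029/4431) = (1443/4431)
flip (1443/4431) -> (4431/1443): both odd, 1443 mod 4 = 3, 4431 mod 4 = 3, so the flip contributes -1; sign now -1
(4431/1443): 4431 mod 1443 = 102, so (4431/1443) = (102/1443)
factor out 2^1: 102 = 2^1·51; with 1443 mod 8 = 3, (2/1443) = -1; sign now +1; continue with (51/1443)
flip (51/1443) -> (1443/51): both odd, 51 mod 4 = 3, 1443 mod 4 = 3, so the flip contributes -1; sign now -1
(1443/51): 1443 mod 51 = 15, so (1443/51) = (15/51)
flip (15/51) -> (51/15): both odd, 15 mod 4 = 3, 51 mod 4 = 3, so the flip contributes -1; sign now +1
(51/15): 51 mod 15 = 6, so (51/15) = (6/15)
factor out 2^1: 6 = 2^1·3; with 15 mod 8 = 7, (2/15) = +1; sign now +1; continue with (3/15)
flip (3/15) -> (15/3): both odd, 3 mod 4 = 3, 15 mod 4 = 3, so the flip contributes -1; sign now -1
(15/3): 15 mod 3 = 0, so (15/3) = (0/3)
reached (0/3); gcd(a, n) > 1, so (0/3) = 0 and the symbol is 0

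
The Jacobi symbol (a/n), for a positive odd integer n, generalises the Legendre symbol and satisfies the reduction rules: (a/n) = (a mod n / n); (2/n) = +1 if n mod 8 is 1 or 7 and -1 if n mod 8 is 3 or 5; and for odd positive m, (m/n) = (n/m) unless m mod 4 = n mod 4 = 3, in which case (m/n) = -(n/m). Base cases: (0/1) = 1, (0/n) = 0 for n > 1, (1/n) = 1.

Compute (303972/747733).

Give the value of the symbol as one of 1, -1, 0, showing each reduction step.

303972 = 2^2·75993; (2/747733) = -1 since 747733 mod 8 = 5, so (303972/747733) = (-1)^2·(75993/747733); sign now +1
reciprocity: (75993/747733) = +1·(747733/75993) since 75993 mod 4 = 1, 747733 mod 4 = 1; sign now +1
(747733/75993) = (63796/75993)   [reduce mod 75993]
63796 = 2^2·15949; (2/75993) = +1 since 75993 mod 8 = 1, so (63796/75993) = (+1)^2·(15949/75993); sign now +1
reciprocity: (15949/75993) = +1·(75993/15949) since 15949 mod 4 = 1, 75993 mod 4 = 1; sign now +1
(75993/15949) = (12197/15949)   [reduce mod 15949]
reciprocity: (12197/15949) = +1·(15949/12197) since 12197 mod 4 = 1, 15949 mod 4 = 1; sign now +1
(15949/12197) = (3752/12197)   [reduce mod 12197]
3752 = 2^3·469; (2/12197) = -1 since 12197 mod 8 = 5, so (3752/12197) = (-1)^3·(469/12197); sign now -1
reciprocity: (469/12197) = +1·(12197/469) since 469 mod 4 = 1, 12197 mod 4 = 1; sign now -1
(12197/469) = (3/469)   [reduce mod 469]
reciprocity: (3/469) = +1·(469/3) since 3 mod 4 = 3, 469 mod 4 = 1; sign now -1
(469/3) = (1/3)   [reduce mod 3]
(1/3) = 1; final value = sign = -1

-1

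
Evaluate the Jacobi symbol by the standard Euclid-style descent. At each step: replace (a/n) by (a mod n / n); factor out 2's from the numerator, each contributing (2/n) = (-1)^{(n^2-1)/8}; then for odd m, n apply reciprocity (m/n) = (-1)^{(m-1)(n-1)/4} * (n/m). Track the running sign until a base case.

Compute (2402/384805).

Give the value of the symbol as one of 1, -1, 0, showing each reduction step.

factor out 2^1: 2402 = 2^1·1201; with 384805 mod 8 = 5, (2/384805) = -1; sign now -1; continue with (1201/384805)
flip (1201/384805) -> (384805/1201): both odd, 1201 mod 4 = 1, 384805 mod 4 = 1, so the flip contributes +1; sign now -1
(384805/1201): 384805 mod 1201 = 485, so (384805/1201) = (485/1201)
flip (485/1201) -> (1201/485): both odd, 485 mod 4 = 1, 1201 mod 4 = 1, so the flip contributes +1; sign now -1
(1201/485): 1201 mod 485 = 231, so (1201/485) = (231/485)
flip (231/485) -> (485/231): both odd, 231 mod 4 = 3, 485 mod 4 = 1, so the flip contributes +1; sign now -1
(485/231): 485 mod 231 = 23, so (485/231) = (23/231)
flip (23/231) -> (231/23): both odd, 23 mod 4 = 3, 231 mod 4 = 3, so the flip contributes -1; sign now +1
(231/23): 231 mod 23 = 1, so (231/23) = (1/23)
reached (1/23) = 1, so the symbol is +1

1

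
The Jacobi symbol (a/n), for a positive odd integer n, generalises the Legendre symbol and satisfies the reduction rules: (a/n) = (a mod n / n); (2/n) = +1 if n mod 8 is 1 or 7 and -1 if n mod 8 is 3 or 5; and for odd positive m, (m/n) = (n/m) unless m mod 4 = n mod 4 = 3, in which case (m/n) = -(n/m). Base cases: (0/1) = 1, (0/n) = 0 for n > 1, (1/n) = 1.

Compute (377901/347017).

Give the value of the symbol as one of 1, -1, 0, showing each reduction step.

-1

(377901/347017): 377901 mod 347017 = 30884, so (377901/347017) = (30884/347017)
factor out 2^2: 30884 = 2^2·7721; with 347017 mod 8 = 1, (2/347017) = +1; sign now +1; continue with (7721/347017)
flip (7721/347017) -> (347017/7721): both odd, 7721 mod 4 = 1, 347017 mod 4 = 1, so the flip contributes +1; sign now +1
(347017/7721): 347017 mod 7721 = 7293, so (347017/7721) = (7293/7721)
flip (7293/7721) -> (7721/7293): both odd, 7293 mod 4 = 1, 7721 mod 4 = 1, so the flip contributes +1; sign now +1
(7721/7293): 7721 mod 7293 = 428, so (7721/7293) = (428/7293)
factor out 2^2: 428 = 2^2·107; with 7293 mod 8 = 5, (2/7293) = -1; sign now +1; continue with (107/7293)
flip (107/7293) -> (7293/107): both odd, 107 mod 4 = 3, 7293 mod 4 = 1, so the flip contributes +1; sign now +1
(7293/107): 7293 mod 107 = 17, so (7293/107) = (17/107)
flip (17/107) -> (107/17): both odd, 17 mod 4 = 1, 107 mod 4 = 3, so the flip contributes +1; sign now +1
(107/17): 107 mod 17 = 5, so (107/17) = (5/17)
flip (5/17) -> (17/5): both odd, 5 mod 4 = 1, 17 mod 4 = 1, so the flip contributes +1; sign now +1
(17/5): 17 mod 5 = 2, so (17/5) = (2/5)
factor out 2^1: 2 = 2^1·1; with 5 mod 8 = 5, (2/5) = -1; sign now -1; continue with (1/5)
reached (1/5) = 1, so the symbol is -1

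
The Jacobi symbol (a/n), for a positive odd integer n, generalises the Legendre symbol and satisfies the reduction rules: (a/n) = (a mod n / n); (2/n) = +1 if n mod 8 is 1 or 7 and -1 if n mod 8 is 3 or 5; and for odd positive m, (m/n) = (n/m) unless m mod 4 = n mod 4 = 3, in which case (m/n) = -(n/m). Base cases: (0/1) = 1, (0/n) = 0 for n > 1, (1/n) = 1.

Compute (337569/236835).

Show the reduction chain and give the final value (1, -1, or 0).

0

(337569/236835): 337569 mod 236835 = 100734, so (337569/236835) = (100734/236835)
factor out 2^1: 100734 = 2^1·50367; with 236835 mod 8 = 3, (2/236835) = -1; sign now -1; continue with (50367/236835)
flip (50367/236835) -> (236835/50367): both odd, 50367 mod 4 = 3, 236835 mod 4 = 3, so the flip contributes -1; sign now +1
(236835/50367): 236835 mod 50367 = 35367, so (236835/50367) = (35367/50367)
flip (35367/50367) -> (50367/35367): both odd, 35367 mod 4 = 3, 50367 mod 4 = 3, so the flip contributes -1; sign now -1
(50367/35367): 50367 mod 35367 = 15000, so (50367/35367) = (15000/35367)
factor out 2^3: 15000 = 2^3·1875; with 35367 mod 8 = 7, (2/35367) = +1; sign now -1; continue with (1875/35367)
flip (1875/35367) -> (35367/1875): both odd, 1875 mod 4 = 3, 35367 mod 4 = 3, so the flip contributes -1; sign now +1
(35367/1875): 35367 mod 1875 = 1617, so (35367/1875) = (1617/1875)
flip (1617/1875) -> (1875/1617): both odd, 1617 mod 4 = 1, 1875 mod 4 = 3, so the flip contributes +1; sign now +1
(1875/1617): 1875 mod 1617 = 258, so (1875/1617) = (258/1617)
factor out 2^1: 258 = 2^1·129; with 1617 mod 8 = 1, (2/1617) = +1; sign now +1; continue with (129/1617)
flip (129/1617) -> (1617/129): both odd, 129 mod 4 = 1, 1617 mod 4 = 1, so the flip contributes +1; sign now +1
(1617/129): 1617 mod 129 = 69, so (1617/129) = (69/129)
flip (69/129) -> (129/69): both odd, 69 mod 4 = 1, 129 mod 4 = 1, so the flip contributes +1; sign now +1
(129/69): 129 mod 69 = 60, so (129/69) = (60/69)
factor out 2^2: 60 = 2^2·15; with 69 mod 8 = 5, (2/69) = -1; sign now +1; continue with (15/69)
flip (15/69) -> (69/15): both odd, 15 mod 4 = 3, 69 mod 4 = 1, so the flip contributes +1; sign now +1
(69/15): 69 mod 15 = 9, so (69/15) = (9/15)
flip (9/15) -> (15/9): both odd, 9 mod 4 = 1, 15 mod 4 = 3, so the flip contributes +1; sign now +1
(15/9): 15 mod 9 = 6, so (15/9) = (6/9)
factor out 2^1: 6 = 2^1·3; with 9 mod 8 = 1, (2/9) = +1; sign now +1; continue with (3/9)
flip (3/9) -> (9/3): both odd, 3 mod 4 = 3, 9 mod 4 = 1, so the flip contributes +1; sign now +1
(9/3): 9 mod 3 = 0, so (9/3) = (0/3)
reached (0/3); gcd(a, n) > 1, so (0/3) = 0 and the symbol is 0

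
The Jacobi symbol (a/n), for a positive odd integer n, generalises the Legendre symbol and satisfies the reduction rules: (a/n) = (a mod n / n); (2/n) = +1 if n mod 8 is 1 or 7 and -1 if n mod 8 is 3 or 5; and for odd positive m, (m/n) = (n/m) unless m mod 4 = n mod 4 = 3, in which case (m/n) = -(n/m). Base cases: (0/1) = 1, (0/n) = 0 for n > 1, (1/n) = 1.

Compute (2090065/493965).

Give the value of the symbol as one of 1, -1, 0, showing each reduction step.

(2090065/493965): 2090065 mod 493965 = 114205, so (2090065/493965) = (114205/493965)
flip (114205/493965) -> (493965/114205): both odd, 114205 mod 4 = 1, 493965 mod 4 = 1, so the flip contributes +1; sign now +1
(493965/114205): 493965 mod 114205 = 37145, so (493965/114205) = (37145/114205)
flip (37145/114205) -> (114205/37145): both odd, 37145 mod 4 = 1, 114205 mod 4 = 1, so the flip contributes +1; sign now +1
(114205/37145): 114205 mod 37145 = 2770, so (114205/37145) = (2770/37145)
factor out 2^1: 2770 = 2^1·1385; with 37145 mod 8 = 1, (2/37145) = +1; sign now +1; continue with (1385/37145)
flip (1385/37145) -> (37145/1385): both odd, 1385 mod 4 = 1, 37145 mod 4 = 1, so the flip contributes +1; sign now +1
(37145/1385): 37145 mod 1385 = 1135, so (37145/1385) = (1135/1385)
flip (1135/1385) -> (1385/1135): both odd, 1135 mod 4 = 3, 1385 mod 4 = 1, so the flip contributes +1; sign now +1
(1385/1135): 1385 mod 1135 = 250, so (1385/1135) = (250/1135)
factor out 2^1: 250 = 2^1·125; with 1135 mod 8 = 7, (2/1135) = +1; sign now +1; continue with (125/1135)
flip (125/1135) -> (1135/125): both odd, 125 mod 4 = 1, 1135 mod 4 = 3, so the flip contributes +1; sign now +1
(1135/125): 1135 mod 125 = 10, so (1135/125) = (10/125)
factor out 2^1: 10 = 2^1·5; with 125 mod 8 = 5, (2/125) = -1; sign now -1; continue with (5/125)
flip (5/125) -> (125/5): both odd, 5 mod 4 = 1, 125 mod 4 = 1, so the flip contributes +1; sign now -1
(125/5): 125 mod 5 = 0, so (125/5) = (0/5)
reached (0/5); gcd(a, n) > 1, so (0/5) = 0 and the symbol is 0

0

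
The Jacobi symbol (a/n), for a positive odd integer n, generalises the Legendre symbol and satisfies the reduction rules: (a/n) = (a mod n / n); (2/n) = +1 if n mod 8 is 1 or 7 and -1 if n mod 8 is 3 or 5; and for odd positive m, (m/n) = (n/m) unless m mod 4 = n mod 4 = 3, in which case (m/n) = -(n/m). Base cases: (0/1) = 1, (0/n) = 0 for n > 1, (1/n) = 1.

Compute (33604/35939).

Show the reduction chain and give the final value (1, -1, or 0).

1

factor out 2^2: 33604 = 2^2·8401; with 35939 mod 8 = 3, (2/35939) = -1; sign now +1; continue with (8401/35939)
flip (8401/35939) -> (35939/8401): both odd, 8401 mod 4 = 1, 35939 mod 4 = 3, so the flip contributes +1; sign now +1
(35939/8401): 35939 mod 8401 = 2335, so (35939/8401) = (2335/8401)
flip (2335/8401) -> (8401/2335): both odd, 2335 mod 4 = 3, 8401 mod 4 = 1, so the flip contributes +1; sign now +1
(8401/2335): 8401 mod 2335 = 1396, so (8401/2335) = (1396/2335)
factor out 2^2: 1396 = 2^2·349; with 2335 mod 8 = 7, (2/2335) = +1; sign now +1; continue with (349/2335)
flip (349/2335) -> (2335/349): both odd, 349 mod 4 = 1, 2335 mod 4 = 3, so the flip contributes +1; sign now +1
(2335/349): 2335 mod 349 = 241, so (2335/349) = (241/349)
flip (241/349) -> (349/241): both odd, 241 mod 4 = 1, 349 mod 4 = 1, so the flip contributes +1; sign now +1
(349/241): 349 mod 241 = 108, so (349/241) = (108/241)
factor out 2^2: 108 = 2^2·27; with 241 mod 8 = 1, (2/241) = +1; sign now +1; continue with (27/241)
flip (27/241) -> (241/27): both odd, 27 mod 4 = 3, 241 mod 4 = 1, so the flip contributes +1; sign now +1
(241/27): 241 mod 27 = 25, so (241/27) = (25/27)
flip (25/27) -> (27/25): both odd, 25 mod 4 = 1, 27 mod 4 = 3, so the flip contributes +1; sign now +1
(27/25): 27 mod 25 = 2, so (27/25) = (2/25)
factor out 2^1: 2 = 2^1·1; with 25 mod 8 = 1, (2/25) = +1; sign now +1; continue with (1/25)
reached (1/25) = 1, so the symbol is +1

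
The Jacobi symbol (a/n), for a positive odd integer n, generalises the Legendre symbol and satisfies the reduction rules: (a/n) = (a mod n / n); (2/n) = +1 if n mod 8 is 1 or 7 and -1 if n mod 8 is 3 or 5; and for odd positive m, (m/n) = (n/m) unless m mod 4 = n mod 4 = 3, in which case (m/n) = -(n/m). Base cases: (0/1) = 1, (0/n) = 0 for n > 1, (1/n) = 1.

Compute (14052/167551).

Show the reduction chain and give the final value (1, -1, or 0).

14052 = 2^2·3513; (2/167551) = +1 since 167551 mod 8 = 7, so (14052/167551) = (+1)^2·(3513/167551); sign now +1
reciprocity: (3513/167551) = +1·(167551/3513) since 3513 mod 4 = 1, 167551 mod 4 = 3; sign now +1
(167551/3513) = (2440/3513)   [reduce mod 3513]
2440 = 2^3·305; (2/3513) = +1 since 3513 mod 8 = 1, so (2440/3513) = (+1)^3·(305/3513); sign now +1
reciprocity: (305/3513) = +1·(3513/305) since 305 mod 4 = 1, 3513 mod 4 = 1; sign now +1
(3513/305) = (158/305)   [reduce mod 305]
158 = 2^1·79; (2/305) = +1 since 305 mod 8 = 1, so (158/305) = (+1)^1·(79/305); sign now +1
reciprocity: (79/305) = +1·(305/79) since 79 mod 4 = 3, 305 mod 4 = 1; sign now +1
(305/79) = (68/79)   [reduce mod 79]
68 = 2^2·17; (2/79) = +1 since 79 mod 8 = 7, so (68/79) = (+1)^2·(17/79); sign now +1
reciprocity: (17/79) = +1·(79/17) since 17 mod 4 = 1, 79 mod 4 = 3; sign now +1
(79/17) = (11/17)   [reduce mod 17]
reciprocity: (11/17) = +1·(17/11) since 11 mod 4 = 3, 17 mod 4 = 1; sign now +1
(17/11) = (6/11)   [reduce mod 11]
6 = 2^1·3; (2/11) = -1 since 11 mod 8 = 3, so (6/11) = (-1)^1·(3/11); sign now -1
reciprocity: (3/11) = -1·(11/3) since 3 mod 4 = 3, 11 mod 4 = 3; sign now +1
(11/3) = (2/3)   [reduce mod 3]
2 = 2^1·1; (2/3) = -1 since 3 mod 8 = 3, so (2/3) = (-1)^1·(1/3); sign now -1
(1/3) = 1; final value = sign = -1

-1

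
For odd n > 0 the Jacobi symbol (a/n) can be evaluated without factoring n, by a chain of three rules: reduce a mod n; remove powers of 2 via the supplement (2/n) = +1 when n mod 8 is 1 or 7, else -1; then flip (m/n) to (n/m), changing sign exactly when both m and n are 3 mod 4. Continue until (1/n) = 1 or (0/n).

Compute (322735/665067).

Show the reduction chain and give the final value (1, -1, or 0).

-1

reciprocity: (322735/665067) = -1·(665067/322735) since 322735 mod 4 = 3, 665067 mod 4 = 3; sign now -1
(665067/322735) = (19597/322735)   [reduce mod 322735]
reciprocity: (19597/322735) = +1·(322735/19597) since 19597 mod 4 = 1, 322735 mod 4 = 3; sign now -1
(322735/19597) = (9183/19597)   [reduce mod 19597]
reciprocity: (9183/19597) = +1·(19597/9183) since 9183 mod 4 = 3, 19597 mod 4 = 1; sign now -1
(19597/9183) = (1231/9183)   [reduce mod 9183]
reciprocity: (1231/9183) = -1·(9183/1231) since 1231 mod 4 = 3, 9183 mod 4 = 3; sign now +1
(9183/1231) = (566/1231)   [reduce mod 1231]
566 = 2^1·283; (2/1231) = +1 since 1231 mod 8 = 7, so (566/1231) = (+1)^1·(283/1231); sign now +1
reciprocity: (283/1231) = -1·(1231/283) since 283 mod 4 = 3, 1231 mod 4 = 3; sign now -1
(1231/283) = (99/283)   [reduce mod 283]
reciprocity: (99/283) = -1·(283/99) since 99 mod 4 = 3, 283 mod 4 = 3; sign now +1
(283/99) = (85/99)   [reduce mod 99]
reciprocity: (85/99) = +1·(99/85) since 85 mod 4 = 1, 99 mod 4 = 3; sign now +1
(99/85) = (14/85)   [reduce mod 85]
14 = 2^1·7; (2/85) = -1 since 85 mod 8 = 5, so (14/85) = (-1)^1·(7/85); sign now -1
reciprocity: (7/85) = +1·(85/7) since 7 mod 4 = 3, 85 mod 4 = 1; sign now -1
(85/7) = (1/7)   [reduce mod 7]
(1/7) = 1; final value = sign = -1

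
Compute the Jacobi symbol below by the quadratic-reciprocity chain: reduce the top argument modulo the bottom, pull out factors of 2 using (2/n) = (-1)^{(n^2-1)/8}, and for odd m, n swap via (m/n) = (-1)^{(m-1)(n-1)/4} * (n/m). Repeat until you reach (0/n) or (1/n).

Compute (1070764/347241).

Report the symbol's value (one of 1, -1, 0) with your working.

(1070764/347241) = (29041/347241)   [reduce mod 347241]
reciprocity: (29041/347241) = +1·(347241/29041) since 29041 mod 4 = 1, 347241 mod 4 = 1; sign now +1
(347241/29041) = (27790/29041)   [reduce mod 29041]
27790 = 2^1·13895; (2/29041) = +1 since 29041 mod 8 = 1, so (27790/29041) = (+1)^1·(13895/29041); sign now +1
reciprocity: (13895/29041) = +1·(29041/13895) since 13895 mod 4 = 3, 29041 mod 4 = 1; sign now +1
(29041/13895) = (1251/13895)   [reduce mod 13895]
reciprocity: (1251/13895) = -1·(13895/1251) since 1251 mod 4 = 3, 13895 mod 4 = 3; sign now -1
(13895/1251) = (134/1251)   [reduce mod 1251]
134 = 2^1·67; (2/1251) = -1 since 1251 mod 8 = 3, so (134/1251) = (-1)^1·(67/1251); sign now +1
reciprocity: (67/1251) = -1·(1251/67) since 67 mod 4 = 3, 1251 mod 4 = 3; sign now -1
(1251/67) = (45/67)   [reduce mod 67]
reciprocity: (45/67) = +1·(67/45) since 45 mod 4 = 1, 67 mod 4 = 3; sign now -1
(67/45) = (22/45)   [reduce mod 45]
22 = 2^1·11; (2/45) = -1 since 45 mod 8 = 5, so (22/45) = (-1)^1·(11/45); sign now +1
reciprocity: (11/45) = +1·(45/11) since 11 mod 4 = 3, 45 mod 4 = 1; sign now +1
(45/11) = (1/11)   [reduce mod 11]
(1/11) = 1; final value = sign = +1

1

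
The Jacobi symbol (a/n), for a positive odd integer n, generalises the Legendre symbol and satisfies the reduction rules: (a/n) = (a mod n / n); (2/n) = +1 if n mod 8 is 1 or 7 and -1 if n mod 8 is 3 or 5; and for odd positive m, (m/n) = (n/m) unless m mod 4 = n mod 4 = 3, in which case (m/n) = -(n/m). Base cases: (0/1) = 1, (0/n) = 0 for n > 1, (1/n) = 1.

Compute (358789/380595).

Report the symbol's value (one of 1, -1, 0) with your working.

flip (358789/380595) -> (380595/358789): both odd, 358789 mod 4 = 1, 380595 mod 4 = 3, so the flip contributes +1; sign now +1
(380595/358789): 380595 mod 358789 = 21806, so (380595/358789) = (21806/358789)
factor out 2^1: 21806 = 2^1·10903; with 358789 mod 8 = 5, (2/358789) = -1; sign now -1; continue with (10903/358789)
flip (10903/358789) -> (358789/10903): both odd, 10903 mod 4 = 3, 358789 mod 4 = 1, so the flip contributes +1; sign now -1
(358789/10903): 358789 mod 10903 = 9893, so (358789/10903) = (9893/10903)
flip (9893/10903) -> (10903/9893): both odd, 9893 mod 4 = 1, 10903 mod 4 = 3, so the flip contributes +1; sign now -1
(10903/9893): 10903 mod 9893 = 1010, so (10903/9893) = (1010/9893)
factor out 2^1: 1010 = 2^1·505; with 9893 mod 8 = 5, (2/9893) = -1; sign now +1; continue with (505/9893)
flip (505/9893) -> (9893/505): both odd, 505 mod 4 = 1, 9893 mod 4 = 1, so the flip contributes +1; sign now +1
(9893/505): 9893 mod 505 = 298, so (9893/505) = (298/505)
factor out 2^1: 298 = 2^1·149; with 505 mod 8 = 1, (2/505) = +1; sign now +1; continue with (149/505)
flip (149/505) -> (505/149): both odd, 149 mod 4 = 1, 505 mod 4 = 1, so the flip contributes +1; sign now +1
(505/149): 505 mod 149 = 58, so (505/149) = (58/149)
factor out 2^1: 58 = 2^1·29; with 149 mod 8 = 5, (2/149) = -1; sign now -1; continue with (29/149)
flip (29/149) -> (149/29): both odd, 29 mod 4 = 1, 149 mod 4 = 1, so the flip contributes +1; sign now -1
(149/29): 149 mod 29 = 4, so (149/29) = (4/29)
factor out 2^2: 4 = 2^2·1; with 29 mod 8 = 5, (2/29) = -1; sign now -1; continue with (1/29)
reached (1/29) = 1, so the symbol is -1

-1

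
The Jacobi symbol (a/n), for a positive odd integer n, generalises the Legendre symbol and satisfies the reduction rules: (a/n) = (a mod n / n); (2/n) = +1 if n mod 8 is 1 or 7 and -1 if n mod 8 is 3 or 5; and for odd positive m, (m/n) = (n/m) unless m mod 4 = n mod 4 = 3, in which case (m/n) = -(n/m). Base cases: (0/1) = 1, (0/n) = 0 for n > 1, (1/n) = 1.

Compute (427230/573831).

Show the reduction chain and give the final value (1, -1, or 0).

0

factor out 2^1: 427230 = 2^1·213615; with 573831 mod 8 = 7, (2/573831) = +1; sign now +1; continue with (213615/573831)
flip (213615/573831) -> (573831/213615): both odd, 213615 mod 4 = 3, 573831 mod 4 = 3, so the flip contributes -1; sign now -1
(573831/213615): 573831 mod 213615 = 146601, so (573831/213615) = (146601/213615)
flip (146601/213615) -> (213615/146601): both odd, 146601 mod 4 = 1, 213615 mod 4 = 3, so the flip contributes +1; sign now -1
(213615/146601): 213615 mod 146601 = 67014, so (213615/146601) = (67014/146601)
factor out 2^1: 67014 = 2^1·33507; with 146601 mod 8 = 1, (2/146601) = +1; sign now -1; continue with (33507/146601)
flip (33507/146601) -> (146601/33507): both odd, 33507 mod 4 = 3, 146601 mod 4 = 1, so the flip contributes +1; sign now -1
(146601/33507): 146601 mod 33507 = 12573, so (146601/33507) = (12573/33507)
flip (12573/33507) -> (33507/12573): both odd, 12573 mod 4 = 1, 33507 mod 4 = 3, so the flip contributes +1; sign now -1
(33507/12573): 33507 mod 12573 = 8361, so (33507/12573) = (8361/12573)
flip (8361/12573) -> (12573/8361): both odd, 8361 mod 4 = 1, 12573 mod 4 = 1, so the flip contributes +1; sign now -1
(12573/8361): 12573 mod 8361 = 4212, so (12573/8361) = (4212/8361)
factor out 2^2: 4212 = 2^2·1053; with 8361 mod 8 = 1, (2/8361) = +1; sign now -1; continue with (1053/8361)
flip (1053/8361) -> (8361/1053): both odd, 1053 mod 4 = 1, 8361 mod 4 = 1, so the flip contributes +1; sign now -1
(8361/1053): 8361 mod 1053 = 990, so (8361/1053) = (990/1053)
factor out 2^1: 990 = 2^1·495; with 1053 mod 8 = 5, (2/1053) = -1; sign now +1; continue with (495/1053)
flip (495/1053) -> (1053/495): both odd, 495 mod 4 = 3, 1053 mod 4 = 1, so the flip contributes +1; sign now +1
(1053/495): 1053 mod 495 = 63, so (1053/495) = (63/495)
flip (63/495) -> (495/63): both odd, 63 mod 4 = 3, 495 mod 4 = 3, so the flip contributes -1; sign now -1
(495/63): 495 mod 63 = 54, so (495/63) = (54/63)
factor out 2^1: 54 = 2^1·27; with 63 mod 8 = 7, (2/63) = +1; sign now -1; continue with (27/63)
flip (27/63) -> (63/27): both odd, 27 mod 4 = 3, 63 mod 4 = 3, so the flip contributes -1; sign now +1
(63/27): 63 mod 27 = 9, so (63/27) = (9/27)
flip (9/27) -> (27/9): both odd, 9 mod 4 = 1, 27 mod 4 = 3, so the flip contributes +1; sign now +1
(27/9): 27 mod 9 = 0, so (27/9) = (0/9)
reached (0/9); gcd(a, n) > 1, so (0/9) = 0 and the symbol is 0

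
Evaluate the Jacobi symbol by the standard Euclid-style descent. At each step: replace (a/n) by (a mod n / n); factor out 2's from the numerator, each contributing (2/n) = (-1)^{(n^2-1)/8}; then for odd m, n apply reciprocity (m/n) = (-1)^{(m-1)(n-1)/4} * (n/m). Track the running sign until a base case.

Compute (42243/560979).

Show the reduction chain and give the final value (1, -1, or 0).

reciprocity: (42243/560979) = -1·(560979/42243) since 42243 mod 4 = 3, 560979 mod 4 = 3; sign now -1
(560979/42243) = (11820/42243)   [reduce mod 42243]
11820 = 2^2·2955; (2/42243) = -1 since 42243 mod 8 = 3, so (11820/42243) = (-1)^2·(2955/42243); sign now -1
reciprocity: (2955/42243) = -1·(42243/2955) since 2955 mod 4 = 3, 42243 mod 4 = 3; sign now +1
(42243/2955) = (873/2955)   [reduce mod 2955]
reciprocity: (873/2955) = +1·(2955/873) since 873 mod 4 = 1, 2955 mod 4 = 3; sign now +1
(2955/873) = (336/873)   [reduce mod 873]
336 = 2^4·21; (2/873) = +1 since 873 mod 8 = 1, so (336/873) = (+1)^4·(21/873); sign now +1
reciprocity: (21/873) = +1·(873/21) since 21 mod 4 = 1, 873 mod 4 = 1; sign now +1
(873/21) = (12/21)   [reduce mod 21]
12 = 2^2·3; (2/21) = -1 since 21 mod 8 = 5, so (12/21) = (-1)^2·(3/21); sign now +1
reciprocity: (3/21) = +1·(21/3) since 3 mod 4 = 3, 21 mod 4 = 1; sign now +1
(21/3) = (0/3)   [reduce mod 3]
(0/3) = 0   [gcd(a, n) > 1]; final value = 0

0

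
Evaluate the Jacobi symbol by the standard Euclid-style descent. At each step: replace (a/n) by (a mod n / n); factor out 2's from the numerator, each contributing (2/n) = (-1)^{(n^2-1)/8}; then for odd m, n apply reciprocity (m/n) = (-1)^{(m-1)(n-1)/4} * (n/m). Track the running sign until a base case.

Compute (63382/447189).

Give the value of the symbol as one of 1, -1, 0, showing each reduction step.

63382 = 2^1·31691; (2/447189) = -1 since 447189 mod 8 = 5, so (63382/447189) = (-1)^1·(31691/447189); sign now -1
reciprocity: (31691/447189) = +1·(447189/31691) since 31691 mod 4 = 3, 447189 mod 4 = 1; sign now -1
(447189/31691) = (3515/31691)   [reduce mod 31691]
reciprocity: (3515/31691) = -1·(31691/3515) since 3515 mod 4 = 3, 31691 mod 4 = 3; sign now +1
(31691/3515) = (56/3515)   [reduce mod 3515]
56 = 2^3·7; (2/3515) = -1 since 3515 mod 8 = 3, so (56/3515) = (-1)^3·(7/3515); sign now -1
reciprocity: (7/3515) = -1·(3515/7) since 7 mod 4 = 3, 3515 mod 4 = 3; sign now +1
(3515/7) = (1/7)   [reduce mod 7]
(1/7) = 1; final value = sign = +1

1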